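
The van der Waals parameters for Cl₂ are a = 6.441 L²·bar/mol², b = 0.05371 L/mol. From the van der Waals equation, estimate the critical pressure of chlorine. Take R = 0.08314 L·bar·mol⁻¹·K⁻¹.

P_c ≈ 82.69 bar

For a van der Waals gas, P_c = a/(27b²).
P_c = 6.441/(27×(0.05371)²) = 6.441/0.077889 = 82.69 bar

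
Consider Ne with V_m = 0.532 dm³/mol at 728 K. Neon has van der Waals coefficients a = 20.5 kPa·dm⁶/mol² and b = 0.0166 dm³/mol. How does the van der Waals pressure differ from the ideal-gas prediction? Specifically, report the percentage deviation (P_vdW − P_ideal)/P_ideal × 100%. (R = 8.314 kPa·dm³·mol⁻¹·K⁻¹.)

Ideal: P_ideal = RT/V_m = (8.314)(728)/0.532 = 11377.1 kPa
vdW: P = RT/(V_m − b) − a/V_m² = 6052.59/0.515400 − 20.5/0.283024 = 11743.5 − 72.4320 = 11671.1 kPa
% deviation = (11671.1 − 11377.1)/11377.1 × 100% = 2.58%

2.58 %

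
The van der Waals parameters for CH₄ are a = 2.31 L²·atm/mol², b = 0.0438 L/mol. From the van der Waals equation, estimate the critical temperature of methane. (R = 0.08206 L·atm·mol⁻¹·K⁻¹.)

T_c ≈ 190.4 K

For a van der Waals gas, T_c = 8a/(27Rb).
T_c = 8×2.31/(27×0.08206×0.0438) = 18.480/0.097044 = 190.4 K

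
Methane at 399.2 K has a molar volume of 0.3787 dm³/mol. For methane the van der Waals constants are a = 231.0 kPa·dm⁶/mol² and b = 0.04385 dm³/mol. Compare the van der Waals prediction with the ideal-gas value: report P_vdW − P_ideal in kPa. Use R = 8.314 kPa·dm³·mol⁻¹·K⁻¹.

ΔP ≈ -463.0 kPa

Ideal: P_ideal = RT/V_m = (8.314)(399.2)/0.3787 = 8764.06 kPa
vdW: P = RT/(V_m − b) − a/V_m² = 3318.95/0.334850 − 231.0/0.143414 = 9911.75 − 1610.72 = 8301.03 kPa
ΔP = 8301.03 − 8764.06 = -463.0 kPa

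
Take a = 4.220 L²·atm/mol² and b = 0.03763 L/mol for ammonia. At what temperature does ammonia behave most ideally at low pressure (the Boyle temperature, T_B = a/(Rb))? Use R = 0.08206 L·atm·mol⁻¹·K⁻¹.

For a van der Waals gas the second virial coefficient B₂ = b − a/(RT) vanishes at T_B = a/(Rb).
T_B = 4.220/(0.08206×0.03763) = 4.220/0.0030879 = 1367 K

T_B ≈ 1367 K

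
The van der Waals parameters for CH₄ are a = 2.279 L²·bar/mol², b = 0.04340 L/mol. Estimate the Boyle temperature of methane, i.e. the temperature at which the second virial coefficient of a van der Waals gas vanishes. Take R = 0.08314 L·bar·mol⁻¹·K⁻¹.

For a van der Waals gas the second virial coefficient B₂ = b − a/(RT) vanishes at T_B = a/(Rb).
T_B = 2.279/(0.08314×0.04340) = 2.279/0.0036083 = 631.6 K

T_B ≈ 631.6 K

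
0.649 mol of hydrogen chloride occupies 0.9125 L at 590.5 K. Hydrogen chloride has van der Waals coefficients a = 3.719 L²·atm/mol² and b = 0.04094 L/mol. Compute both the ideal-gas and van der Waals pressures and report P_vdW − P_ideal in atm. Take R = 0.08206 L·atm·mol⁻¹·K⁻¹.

ΔP ≈ -0.848 atm

Ideal: P_ideal = nRT/V = (0.649)(0.08206)(590.5)/0.9125 = 34.4638 atm
vdW: P = nRT/(V − nb) − a n²/V² = 31.4482/0.885930 − 1.56645/0.832656 = 35.4974 − 1.88127 = 33.6161 atm
ΔP = 33.6161 − 34.4638 = -0.848 atm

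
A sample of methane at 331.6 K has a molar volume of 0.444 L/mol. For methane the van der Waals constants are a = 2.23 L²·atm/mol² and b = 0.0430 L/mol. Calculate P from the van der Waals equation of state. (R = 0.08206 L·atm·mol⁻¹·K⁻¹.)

P = RT/(V_m − b) − a/V_m²
RT/(V_m − b) = (0.08206)(331.6)/(0.444 − 0.0430) = 27.211/0.40100 = 67.858 atm
a/V_m² = 2.23/(0.444)² = 11.312 atm
P = 67.858 − 11.312 = 56.55 atm

P ≈ 56.55 atm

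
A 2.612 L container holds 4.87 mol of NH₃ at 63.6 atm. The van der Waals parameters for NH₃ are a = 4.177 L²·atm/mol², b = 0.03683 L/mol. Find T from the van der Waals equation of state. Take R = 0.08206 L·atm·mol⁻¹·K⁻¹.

T ≈ 475.5 K

T = (P + a n²/V²)(V − nb)/(nR)
P + a n²/V² = 63.6 + (4.177)(4.87)²/(2.612)² = 78.120 atm
V − nb = 2.612 − (4.87)(0.03683) = 2.4326 L
T = (78.120)(2.4326)/((4.87)(0.08206)) = 475.5 K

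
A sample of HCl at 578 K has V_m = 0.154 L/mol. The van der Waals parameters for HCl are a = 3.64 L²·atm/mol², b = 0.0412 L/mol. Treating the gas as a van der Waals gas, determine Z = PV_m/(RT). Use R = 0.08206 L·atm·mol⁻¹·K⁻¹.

Z ≈ 0.8669

P = RT/(V_m − b) − a/V_m² = (0.08206)(578)/(0.154 − 0.0412) − 3.64/(0.154)²
  = 47.431/0.11280 − 153.48 = 420.49 − 153.48 = 267.01 atm
Z = PV_m/(RT) = (267.01)(0.154)/((0.08206)(578)) = 41.120/47.431 = 0.8669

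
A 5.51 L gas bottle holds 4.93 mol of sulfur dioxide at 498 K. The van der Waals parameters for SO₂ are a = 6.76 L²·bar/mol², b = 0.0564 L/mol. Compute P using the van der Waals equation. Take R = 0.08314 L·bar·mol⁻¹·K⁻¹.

P ≈ 33.60 bar

P = nRT/(V − nb) − a n²/V²
nRT/(V − nb) = (4.93)(0.08314)(498)/(5.51 − 4.93×0.0564) = 204.12/5.2319 = 39.015 bar
a n²/V² = (6.76)(4.93)²/(5.51)² = 5.4117 bar
P = 39.015 − 5.4117 = 33.60 bar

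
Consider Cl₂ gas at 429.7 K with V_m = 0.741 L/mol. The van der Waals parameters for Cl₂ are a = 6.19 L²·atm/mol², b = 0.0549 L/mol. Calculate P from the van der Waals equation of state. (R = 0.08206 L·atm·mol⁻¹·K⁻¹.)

P = RT/(V_m − b) − a/V_m²
RT/(V_m − b) = (0.08206)(429.7)/(0.741 − 0.0549) = 35.261/0.68610 = 51.393 atm
a/V_m² = 6.19/(0.741)² = 11.273 atm
P = 51.393 − 11.273 = 40.12 atm

P ≈ 40.12 atm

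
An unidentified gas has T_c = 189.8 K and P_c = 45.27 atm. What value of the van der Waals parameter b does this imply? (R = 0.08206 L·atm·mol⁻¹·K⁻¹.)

b ≈ 0.04301 L/mol

From T_c = 8a/(27Rb) and P_c = a/(27b²): b = R T_c/(8 P_c).
b = (0.08206)(189.8)/(8×45.27) = 15.575/362.16 = 0.04301 L/mol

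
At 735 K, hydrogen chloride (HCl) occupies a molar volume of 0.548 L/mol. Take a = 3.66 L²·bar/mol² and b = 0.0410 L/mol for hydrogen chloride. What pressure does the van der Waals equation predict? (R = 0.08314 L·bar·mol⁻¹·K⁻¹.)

P ≈ 108.3 bar

P = RT/(V_m − b) − a/V_m²
RT/(V_m − b) = (0.08314)(735)/(0.548 − 0.0410) = 61.108/0.50700 = 120.53 bar
a/V_m² = 3.66/(0.548)² = 12.188 bar
P = 120.53 − 12.188 = 108.3 bar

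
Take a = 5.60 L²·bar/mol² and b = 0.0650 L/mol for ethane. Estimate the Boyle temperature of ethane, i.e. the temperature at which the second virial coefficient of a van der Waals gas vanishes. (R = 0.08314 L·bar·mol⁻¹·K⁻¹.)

T_B ≈ 1036 K

For a van der Waals gas the second virial coefficient B₂ = b − a/(RT) vanishes at T_B = a/(Rb).
T_B = 5.60/(0.08314×0.0650) = 5.60/0.0054041 = 1036 K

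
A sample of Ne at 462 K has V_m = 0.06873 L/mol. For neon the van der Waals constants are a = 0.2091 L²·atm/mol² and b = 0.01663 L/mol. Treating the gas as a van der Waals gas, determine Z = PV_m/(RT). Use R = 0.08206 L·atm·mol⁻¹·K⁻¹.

Z ≈ 1.239

P = RT/(V_m − b) − a/V_m² = (0.08206)(462)/(0.06873 − 0.01663) − 0.2091/(0.06873)²
  = 37.912/0.052100 − 44.265 = 727.68 − 44.265 = 683.42 atm
Z = PV_m/(RT) = (683.42)(0.06873)/((0.08206)(462)) = 46.971/37.912 = 1.239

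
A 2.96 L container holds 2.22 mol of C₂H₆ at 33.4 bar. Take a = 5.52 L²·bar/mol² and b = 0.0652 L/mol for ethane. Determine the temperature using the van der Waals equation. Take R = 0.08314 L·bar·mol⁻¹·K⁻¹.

T = (P + a n²/V²)(V − nb)/(nR)
P + a n²/V² = 33.4 + (5.52)(2.22)²/(2.96)² = 36.505 bar
V − nb = 2.96 − (2.22)(0.0652) = 2.8153 L
T = (36.505)(2.8153)/((2.22)(0.08314)) = 556.8 K

T ≈ 556.8 K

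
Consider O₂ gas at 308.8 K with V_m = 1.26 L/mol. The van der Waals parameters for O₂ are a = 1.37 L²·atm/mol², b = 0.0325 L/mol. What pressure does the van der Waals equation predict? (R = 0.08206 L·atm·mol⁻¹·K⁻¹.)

P ≈ 19.78 atm

P = RT/(V_m − b) − a/V_m²
RT/(V_m − b) = (0.08206)(308.8)/(1.26 − 0.0325) = 25.340/1.2275 = 20.644 atm
a/V_m² = 1.37/(1.26)² = 0.86294 atm
P = 20.644 − 0.86294 = 19.78 atm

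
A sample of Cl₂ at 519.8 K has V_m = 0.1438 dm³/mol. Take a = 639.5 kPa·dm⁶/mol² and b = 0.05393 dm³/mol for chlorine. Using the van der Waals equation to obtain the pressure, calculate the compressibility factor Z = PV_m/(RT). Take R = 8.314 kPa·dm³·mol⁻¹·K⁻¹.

Z ≈ 0.5710

P = RT/(V_m − b) − a/V_m² = (8.314)(519.8)/(0.1438 − 0.05393) − 639.5/(0.1438)²
  = 4321.6/0.089870 − 30926 = 48087 − 30926 = 17161 kPa
Z = PV_m/(RT) = (17161)(0.1438)/((8.314)(519.8)) = 2467.8/4321.6 = 0.5710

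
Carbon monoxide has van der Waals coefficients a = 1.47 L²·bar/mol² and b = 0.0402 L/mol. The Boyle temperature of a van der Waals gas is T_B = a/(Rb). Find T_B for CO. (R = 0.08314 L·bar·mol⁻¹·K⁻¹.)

For a van der Waals gas the second virial coefficient B₂ = b − a/(RT) vanishes at T_B = a/(Rb).
T_B = 1.47/(0.08314×0.0402) = 1.47/0.0033422 = 439.8 K

T_B ≈ 439.8 K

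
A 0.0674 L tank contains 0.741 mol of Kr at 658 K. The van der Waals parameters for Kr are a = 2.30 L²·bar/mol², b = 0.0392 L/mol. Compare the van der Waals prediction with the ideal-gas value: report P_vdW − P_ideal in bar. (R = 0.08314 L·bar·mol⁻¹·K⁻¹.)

ΔP ≈ 177.5 bar

Ideal: P_ideal = nRT/V = (0.741)(0.08314)(658)/0.0674 = 601.443 bar
vdW: P = nRT/(V − nb) − a n²/V² = 40.5372/0.0383528 − 1.26289/0.00454276 = 1056.96 − 278.001 = 778.96 bar
ΔP = 778.96 − 601.443 = 177.5 bar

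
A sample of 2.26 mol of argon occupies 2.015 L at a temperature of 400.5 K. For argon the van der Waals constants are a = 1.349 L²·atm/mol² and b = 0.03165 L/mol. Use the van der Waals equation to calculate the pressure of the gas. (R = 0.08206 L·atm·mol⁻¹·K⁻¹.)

P ≈ 36.52 atm

P = nRT/(V − nb) − a n²/V²
nRT/(V − nb) = (2.26)(0.08206)(400.5)/(2.015 − 2.26×0.03165) = 74.275/1.9435 = 38.217 atm
a n²/V² = (1.349)(2.26)²/(2.015)² = 1.6970 atm
P = 38.217 − 1.6970 = 36.52 atm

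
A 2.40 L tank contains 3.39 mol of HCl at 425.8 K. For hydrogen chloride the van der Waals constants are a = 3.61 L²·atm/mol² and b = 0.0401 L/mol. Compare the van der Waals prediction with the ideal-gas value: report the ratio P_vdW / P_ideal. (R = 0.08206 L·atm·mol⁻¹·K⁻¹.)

P_vdW / P_ideal ≈ 0.9141

Ideal: P_ideal = nRT/V = (3.39)(0.08206)(425.8)/2.40 = 49.3544 atm
vdW: P = nRT/(V − nb) − a n²/V² = 118.450/2.26406 − 41.4865/5.76000 = 52.3175 − 7.20252 = 45.1150 atm
Ratio = 45.1150/49.3544 = 0.9141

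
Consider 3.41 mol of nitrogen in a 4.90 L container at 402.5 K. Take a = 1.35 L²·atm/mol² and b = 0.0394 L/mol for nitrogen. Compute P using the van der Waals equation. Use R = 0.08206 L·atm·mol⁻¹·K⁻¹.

P ≈ 22.98 atm

P = nRT/(V − nb) − a n²/V²
nRT/(V − nb) = (3.41)(0.08206)(402.5)/(4.90 − 3.41×0.0394) = 112.63/4.7656 = 23.634 atm
a n²/V² = (1.35)(3.41)²/(4.90)² = 0.65381 atm
P = 23.634 − 0.65381 = 22.98 atm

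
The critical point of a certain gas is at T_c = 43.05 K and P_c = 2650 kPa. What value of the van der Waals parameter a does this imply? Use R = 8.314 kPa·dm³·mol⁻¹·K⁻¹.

a ≈ 20.39 kPa·dm⁶/mol²

From T_c = 8a/(27Rb) and P_c = a/(27b²): a = 27 R² T_c²/(64 P_c).
a = 27×(8.314)²×(43.05)²/(64×2650) = 3458837/169600 = 20.39 kPa·dm⁶/mol²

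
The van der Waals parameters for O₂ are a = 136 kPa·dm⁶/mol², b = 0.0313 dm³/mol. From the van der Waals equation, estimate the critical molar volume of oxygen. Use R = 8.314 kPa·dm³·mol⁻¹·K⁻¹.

V_m,c ≈ 0.09390 dm³/mol

For a van der Waals gas, V_m,c = 3b.
V_m,c = 3×0.0313 = 0.09390 dm³/mol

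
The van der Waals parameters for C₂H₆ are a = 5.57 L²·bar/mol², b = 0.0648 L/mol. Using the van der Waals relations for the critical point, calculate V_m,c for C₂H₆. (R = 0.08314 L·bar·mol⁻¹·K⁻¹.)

For a van der Waals gas, V_m,c = 3b.
V_m,c = 3×0.0648 = 0.1944 L/mol

V_m,c ≈ 0.1944 L/mol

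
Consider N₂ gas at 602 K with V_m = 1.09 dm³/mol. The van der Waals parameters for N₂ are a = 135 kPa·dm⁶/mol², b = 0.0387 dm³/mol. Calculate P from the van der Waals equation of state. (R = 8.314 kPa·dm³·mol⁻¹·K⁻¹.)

P = RT/(V_m − b) − a/V_m²
RT/(V_m − b) = (8.314)(602)/(1.09 − 0.0387) = 5005.0/1.0513 = 4760.8 kPa
a/V_m² = 135/(1.09)² = 113.63 kPa
P = 4760.8 − 113.63 = 4647 kPa

P ≈ 4647 kPa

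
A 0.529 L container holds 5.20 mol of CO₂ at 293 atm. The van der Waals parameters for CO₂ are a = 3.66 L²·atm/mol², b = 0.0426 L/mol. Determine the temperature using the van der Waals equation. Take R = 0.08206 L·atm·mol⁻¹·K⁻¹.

T = (P + a n²/V²)(V − nb)/(nR)
P + a n²/V² = 293 + (3.66)(5.20)²/(0.529)² = 646.65 atm
V − nb = 0.529 − (5.20)(0.0426) = 0.30748 L
T = (646.65)(0.30748)/((5.20)(0.08206)) = 466.0 K

T ≈ 466.0 K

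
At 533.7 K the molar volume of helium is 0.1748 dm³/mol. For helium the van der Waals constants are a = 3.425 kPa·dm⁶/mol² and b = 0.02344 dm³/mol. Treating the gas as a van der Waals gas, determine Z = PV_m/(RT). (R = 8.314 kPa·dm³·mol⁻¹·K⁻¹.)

P = RT/(V_m − b) − a/V_m² = (8.314)(533.7)/(0.1748 − 0.02344) − 3.425/(0.1748)²
  = 4437.2/0.15136 − 112.09 = 29316 − 112.09 = 29204 kPa
Z = PV_m/(RT) = (29204)(0.1748)/((8.314)(533.7)) = 5104.9/4437.2 = 1.150

Z ≈ 1.150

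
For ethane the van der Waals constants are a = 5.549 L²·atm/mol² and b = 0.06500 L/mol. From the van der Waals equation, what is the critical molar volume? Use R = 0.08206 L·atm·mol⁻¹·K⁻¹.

V_m,c ≈ 0.1950 L/mol

For a van der Waals gas, V_m,c = 3b.
V_m,c = 3×0.06500 = 0.1950 L/mol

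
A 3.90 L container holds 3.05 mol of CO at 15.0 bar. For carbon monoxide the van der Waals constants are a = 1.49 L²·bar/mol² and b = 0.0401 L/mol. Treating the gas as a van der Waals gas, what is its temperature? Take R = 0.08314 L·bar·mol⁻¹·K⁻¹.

T ≈ 237.0 K

T = (P + a n²/V²)(V − nb)/(nR)
P + a n²/V² = 15.0 + (1.49)(3.05)²/(3.90)² = 15.911 bar
V − nb = 3.90 − (3.05)(0.0401) = 3.7777 L
T = (15.911)(3.7777)/((3.05)(0.08314)) = 237.0 K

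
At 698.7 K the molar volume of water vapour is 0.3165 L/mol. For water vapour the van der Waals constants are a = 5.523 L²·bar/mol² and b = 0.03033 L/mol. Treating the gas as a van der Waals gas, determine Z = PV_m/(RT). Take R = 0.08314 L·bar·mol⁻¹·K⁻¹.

Z ≈ 0.8056

P = RT/(V_m − b) − a/V_m² = (0.08314)(698.7)/(0.3165 − 0.03033) − 5.523/(0.3165)²
  = 58.090/0.28617 − 55.135 = 202.99 − 55.135 = 147.86 bar
Z = PV_m/(RT) = (147.86)(0.3165)/((0.08314)(698.7)) = 46.798/58.090 = 0.8056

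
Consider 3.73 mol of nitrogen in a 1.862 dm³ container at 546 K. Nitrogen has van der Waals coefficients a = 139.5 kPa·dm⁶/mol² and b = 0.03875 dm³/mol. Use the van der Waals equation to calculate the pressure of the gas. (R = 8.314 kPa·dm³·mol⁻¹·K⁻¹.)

P = nRT/(V − nb) − a n²/V²
nRT/(V − nb) = (3.73)(8.314)(546)/(1.862 − 3.73×0.03875) = 16932/1.7175 = 9858.5 kPa
a n²/V² = (139.5)(3.73)²/(1.862)² = 559.80 kPa
P = 9858.5 − 559.80 = 9299 kPa

P ≈ 9299 kPa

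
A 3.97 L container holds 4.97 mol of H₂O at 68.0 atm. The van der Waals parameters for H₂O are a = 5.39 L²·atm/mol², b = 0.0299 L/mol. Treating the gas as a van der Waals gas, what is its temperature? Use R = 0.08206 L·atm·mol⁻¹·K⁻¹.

T ≈ 716.3 K

T = (P + a n²/V²)(V − nb)/(nR)
P + a n²/V² = 68.0 + (5.39)(4.97)²/(3.97)² = 76.447 atm
V − nb = 3.97 − (4.97)(0.0299) = 3.8214 L
T = (76.447)(3.8214)/((4.97)(0.08206)) = 716.3 K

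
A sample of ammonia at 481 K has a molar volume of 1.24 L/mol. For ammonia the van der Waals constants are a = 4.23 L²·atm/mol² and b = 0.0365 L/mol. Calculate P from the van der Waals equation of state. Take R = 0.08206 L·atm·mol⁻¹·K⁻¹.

P ≈ 30.05 atm

P = RT/(V_m − b) − a/V_m²
RT/(V_m − b) = (0.08206)(481)/(1.24 − 0.0365) = 39.471/1.2035 = 32.797 atm
a/V_m² = 4.23/(1.24)² = 2.7510 atm
P = 32.797 − 2.7510 = 30.05 atm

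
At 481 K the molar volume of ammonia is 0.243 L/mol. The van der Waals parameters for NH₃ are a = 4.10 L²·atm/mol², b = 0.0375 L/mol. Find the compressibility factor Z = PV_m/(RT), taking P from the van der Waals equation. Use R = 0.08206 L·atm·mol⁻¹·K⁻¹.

Z ≈ 0.7550

P = RT/(V_m − b) − a/V_m² = (0.08206)(481)/(0.243 − 0.0375) − 4.10/(0.243)²
  = 39.471/0.20550 − 69.434 = 192.07 − 69.434 = 122.64 atm
Z = PV_m/(RT) = (122.64)(0.243)/((0.08206)(481)) = 29.802/39.471 = 0.7550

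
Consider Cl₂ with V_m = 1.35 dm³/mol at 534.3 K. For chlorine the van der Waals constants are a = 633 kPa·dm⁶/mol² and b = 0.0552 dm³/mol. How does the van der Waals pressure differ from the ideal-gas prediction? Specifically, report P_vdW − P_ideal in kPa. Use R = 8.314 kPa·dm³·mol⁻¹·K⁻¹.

ΔP ≈ -207.0 kPa

Ideal: P_ideal = RT/V_m = (8.314)(534.3)/1.35 = 3290.50 kPa
vdW: P = RT/(V_m − b) − a/V_m² = 4442.17/1.29480 − 633/1.82250 = 3430.78 − 347.325 = 3083.46 kPa
ΔP = 3083.46 − 3290.50 = -207.0 kPa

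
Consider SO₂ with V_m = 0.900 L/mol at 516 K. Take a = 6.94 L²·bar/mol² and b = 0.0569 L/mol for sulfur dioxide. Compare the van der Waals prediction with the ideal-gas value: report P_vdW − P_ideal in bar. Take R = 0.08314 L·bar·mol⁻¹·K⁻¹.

ΔP ≈ -5.351 bar

Ideal: P_ideal = RT/V_m = (0.08314)(516)/0.900 = 47.6669 bar
vdW: P = RT/(V_m − b) − a/V_m² = 42.9002/0.843100 − 6.94/0.810000 = 50.8839 − 8.56790 = 42.3160 bar
ΔP = 42.3160 − 47.6669 = -5.351 bar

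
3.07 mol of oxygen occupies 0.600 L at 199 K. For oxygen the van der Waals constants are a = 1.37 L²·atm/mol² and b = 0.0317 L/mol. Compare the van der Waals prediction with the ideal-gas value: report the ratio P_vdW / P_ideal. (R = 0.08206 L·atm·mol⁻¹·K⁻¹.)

Ideal: P_ideal = nRT/V = (3.07)(0.08206)(199)/0.600 = 83.5549 atm
vdW: P = nRT/(V − nb) − a n²/V² = 50.1329/0.502681 − 12.9121/0.360000 = 99.7310 − 35.8669 = 63.8641 atm
Ratio = 63.8641/83.5549 = 0.7643

P_vdW / P_ideal ≈ 0.7643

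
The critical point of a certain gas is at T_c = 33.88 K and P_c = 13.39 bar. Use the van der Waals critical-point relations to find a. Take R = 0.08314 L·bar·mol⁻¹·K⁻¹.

a ≈ 0.2500 L²·bar/mol²

From T_c = 8a/(27Rb) and P_c = a/(27b²): a = 27 R² T_c²/(64 P_c).
a = 27×(0.08314)²×(33.88)²/(64×13.39) = 214.23/856.96 = 0.2500 L²·bar/mol²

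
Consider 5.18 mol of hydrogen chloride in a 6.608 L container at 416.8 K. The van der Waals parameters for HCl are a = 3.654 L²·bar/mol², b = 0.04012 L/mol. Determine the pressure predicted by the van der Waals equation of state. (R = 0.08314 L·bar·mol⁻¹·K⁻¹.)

P = nRT/(V − nb) − a n²/V²
nRT/(V − nb) = (5.18)(0.08314)(416.8)/(6.608 − 5.18×0.04012) = 179.50/6.4002 = 28.046 bar
a n²/V² = (3.654)(5.18)²/(6.608)² = 2.2454 bar
P = 28.046 − 2.2454 = 25.80 bar

P ≈ 25.80 bar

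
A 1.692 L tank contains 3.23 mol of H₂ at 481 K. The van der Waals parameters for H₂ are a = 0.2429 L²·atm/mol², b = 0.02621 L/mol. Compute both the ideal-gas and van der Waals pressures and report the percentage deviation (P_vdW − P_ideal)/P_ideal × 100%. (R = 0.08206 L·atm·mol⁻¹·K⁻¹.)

4.09 %

Ideal: P_ideal = nRT/V = (3.23)(0.08206)(481)/1.692 = 75.3492 atm
vdW: P = nRT/(V − nb) − a n²/V² = 127.491/1.60734 − 2.53415/2.86286 = 79.3180 − 0.885181 = 78.4328 atm
% deviation = (78.4328 − 75.3492)/75.3492 × 100% = 4.09%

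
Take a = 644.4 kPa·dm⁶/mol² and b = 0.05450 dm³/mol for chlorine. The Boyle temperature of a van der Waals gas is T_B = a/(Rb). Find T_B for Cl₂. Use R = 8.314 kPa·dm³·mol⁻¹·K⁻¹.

T_B ≈ 1422 K

For a van der Waals gas the second virial coefficient B₂ = b − a/(RT) vanishes at T_B = a/(Rb).
T_B = 644.4/(8.314×0.05450) = 644.4/0.45311 = 1422 K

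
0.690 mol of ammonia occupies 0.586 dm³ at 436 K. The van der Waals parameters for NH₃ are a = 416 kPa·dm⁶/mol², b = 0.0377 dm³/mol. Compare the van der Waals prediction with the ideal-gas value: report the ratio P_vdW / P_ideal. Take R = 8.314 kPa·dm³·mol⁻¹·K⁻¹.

P_vdW / P_ideal ≈ 0.9113

Ideal: P_ideal = nRT/V = (0.690)(8.314)(436)/0.586 = 4268.23 kPa
vdW: P = nRT/(V − nb) − a n²/V² = 2501.18/0.559987 − 198.058/0.343396 = 4466.50 − 576.763 = 3889.74 kPa
Ratio = 3889.74/4268.23 = 0.9113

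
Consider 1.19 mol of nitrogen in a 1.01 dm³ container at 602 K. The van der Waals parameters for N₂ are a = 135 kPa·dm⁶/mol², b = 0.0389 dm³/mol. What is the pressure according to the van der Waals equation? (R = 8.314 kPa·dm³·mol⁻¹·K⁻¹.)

P = nRT/(V − nb) − a n²/V²
nRT/(V − nb) = (1.19)(8.314)(602)/(1.01 − 1.19×0.0389) = 5956.0/0.96371 = 6180.3 kPa
a n²/V² = (135)(1.19)²/(1.01)² = 187.41 kPa
P = 6180.3 − 187.41 = 5993 kPa

P ≈ 5993 kPa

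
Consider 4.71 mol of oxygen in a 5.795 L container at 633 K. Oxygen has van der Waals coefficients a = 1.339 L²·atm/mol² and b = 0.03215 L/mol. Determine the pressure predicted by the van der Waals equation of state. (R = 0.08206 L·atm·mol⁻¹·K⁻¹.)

P = nRT/(V − nb) − a n²/V²
nRT/(V − nb) = (4.71)(0.08206)(633)/(5.795 − 4.71×0.03215) = 244.66/5.6436 = 43.352 atm
a n²/V² = (1.339)(4.71)²/(5.795)² = 0.88454 atm
P = 43.352 − 0.88454 = 42.47 atm

P ≈ 42.47 atm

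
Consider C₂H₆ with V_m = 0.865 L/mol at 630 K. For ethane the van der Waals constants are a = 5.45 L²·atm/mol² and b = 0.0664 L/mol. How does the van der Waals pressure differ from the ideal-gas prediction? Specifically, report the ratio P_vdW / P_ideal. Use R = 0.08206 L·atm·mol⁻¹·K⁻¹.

P_vdW / P_ideal ≈ 0.9613

Ideal: P_ideal = RT/V_m = (0.08206)(630)/0.865 = 59.7662 atm
vdW: P = RT/(V_m − b) − a/V_m² = 51.6978/0.798600 − 5.45/0.748225 = 64.7355 − 7.28391 = 57.4516 atm
Ratio = 57.4516/59.7662 = 0.9613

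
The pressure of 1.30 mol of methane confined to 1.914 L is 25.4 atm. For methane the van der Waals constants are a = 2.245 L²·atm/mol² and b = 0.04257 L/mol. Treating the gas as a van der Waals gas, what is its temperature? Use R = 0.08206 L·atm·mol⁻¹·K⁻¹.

T ≈ 460.6 K

T = (P + a n²/V²)(V − nb)/(nR)
P + a n²/V² = 25.4 + (2.245)(1.30)²/(1.914)² = 26.436 atm
V − nb = 1.914 − (1.30)(0.04257) = 1.8587 L
T = (26.436)(1.8587)/((1.30)(0.08206)) = 460.6 K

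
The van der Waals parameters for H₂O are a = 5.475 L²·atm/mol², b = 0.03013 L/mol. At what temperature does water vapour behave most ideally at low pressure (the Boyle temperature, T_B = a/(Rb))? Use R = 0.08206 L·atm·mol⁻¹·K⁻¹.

T_B ≈ 2214 K

For a van der Waals gas the second virial coefficient B₂ = b − a/(RT) vanishes at T_B = a/(Rb).
T_B = 5.475/(0.08206×0.03013) = 5.475/0.0024725 = 2214 K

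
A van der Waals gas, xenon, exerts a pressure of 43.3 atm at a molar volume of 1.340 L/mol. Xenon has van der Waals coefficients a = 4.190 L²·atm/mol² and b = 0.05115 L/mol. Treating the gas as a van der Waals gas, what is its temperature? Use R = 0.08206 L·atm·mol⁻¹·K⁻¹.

T = (P + a/V_m²)(V_m − b)/R
P + a/V_m² = 43.3 + 4.190/(1.340)² = 45.633 atm
V_m − b = 1.340 − 0.05115 = 1.2889 L/mol
T = (45.633)(1.2889)/0.08206 = 716.7 K

T ≈ 716.7 K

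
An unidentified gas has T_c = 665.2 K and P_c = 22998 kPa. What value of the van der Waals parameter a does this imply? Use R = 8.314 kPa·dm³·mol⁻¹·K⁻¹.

From T_c = 8a/(27Rb) and P_c = a/(27b²): a = 27 R² T_c²/(64 P_c).
a = 27×(8.314)²×(665.2)²/(64×22998) = 825825494/1471872 = 561.1 kPa·dm⁶/mol²

a ≈ 561.1 kPa·dm⁶/mol²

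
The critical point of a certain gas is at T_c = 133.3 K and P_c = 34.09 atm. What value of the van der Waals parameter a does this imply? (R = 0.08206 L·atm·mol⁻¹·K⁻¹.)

a ≈ 1.481 L²·atm/mol²

From T_c = 8a/(27Rb) and P_c = a/(27b²): a = 27 R² T_c²/(64 P_c).
a = 27×(0.08206)²×(133.3)²/(64×34.09) = 3230.6/2181.8 = 1.481 L²·atm/mol²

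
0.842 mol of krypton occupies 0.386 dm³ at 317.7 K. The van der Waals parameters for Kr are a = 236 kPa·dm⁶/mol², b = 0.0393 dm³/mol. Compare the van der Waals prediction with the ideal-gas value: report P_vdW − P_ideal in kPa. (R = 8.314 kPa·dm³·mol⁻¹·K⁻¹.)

Ideal: P_ideal = nRT/V = (0.842)(8.314)(317.7)/0.386 = 5761.72 kPa
vdW: P = nRT/(V − nb) − a n²/V² = 2224.02/0.352909 − 167.316/0.148996 = 6301.96 − 1122.96 = 5179.00 kPa
ΔP = 5179.00 − 5761.72 = -582.7 kPa

ΔP ≈ -582.7 kPa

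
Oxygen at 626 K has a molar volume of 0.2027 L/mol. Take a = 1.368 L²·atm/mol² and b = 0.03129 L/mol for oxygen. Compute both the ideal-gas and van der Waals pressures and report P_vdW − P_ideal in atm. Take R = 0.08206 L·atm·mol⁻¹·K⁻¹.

ΔP ≈ 12.97 atm

Ideal: P_ideal = RT/V_m = (0.08206)(626)/0.2027 = 253.427 atm
vdW: P = RT/(V_m − b) − a/V_m² = 51.3696/0.171410 − 1.368/0.0410873 = 299.688 − 33.2950 = 266.393 atm
ΔP = 266.393 − 253.427 = 12.97 atm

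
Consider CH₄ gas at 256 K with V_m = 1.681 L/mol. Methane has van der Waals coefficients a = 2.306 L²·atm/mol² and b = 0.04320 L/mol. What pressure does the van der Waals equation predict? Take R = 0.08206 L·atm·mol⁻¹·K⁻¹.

P = RT/(V_m − b) − a/V_m²
RT/(V_m − b) = (0.08206)(256)/(1.681 − 0.04320) = 21.007/1.6378 = 12.826 atm
a/V_m² = 2.306/(1.681)² = 0.81606 atm
P = 12.826 − 0.81606 = 12.01 atm

P ≈ 12.01 atm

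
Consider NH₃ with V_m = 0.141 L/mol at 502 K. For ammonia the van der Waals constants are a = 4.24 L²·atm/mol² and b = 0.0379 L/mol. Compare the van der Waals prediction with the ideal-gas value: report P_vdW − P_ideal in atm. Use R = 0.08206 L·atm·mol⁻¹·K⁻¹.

Ideal: P_ideal = RT/V_m = (0.08206)(502)/0.141 = 292.157 atm
vdW: P = RT/(V_m − b) − a/V_m² = 41.1941/0.103100 − 4.24/0.0198810 = 399.555 − 213.269 = 186.286 atm
ΔP = 186.286 − 292.157 = -105.9 atm

ΔP ≈ -105.9 atm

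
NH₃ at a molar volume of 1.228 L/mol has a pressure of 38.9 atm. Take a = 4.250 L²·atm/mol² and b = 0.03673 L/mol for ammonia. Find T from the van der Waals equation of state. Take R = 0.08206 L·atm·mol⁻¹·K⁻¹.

T ≈ 605.6 K

T = (P + a/V_m²)(V_m − b)/R
P + a/V_m² = 38.9 + 4.250/(1.228)² = 41.718 atm
V_m − b = 1.228 − 0.03673 = 1.1913 L/mol
T = (41.718)(1.1913)/0.08206 = 605.6 K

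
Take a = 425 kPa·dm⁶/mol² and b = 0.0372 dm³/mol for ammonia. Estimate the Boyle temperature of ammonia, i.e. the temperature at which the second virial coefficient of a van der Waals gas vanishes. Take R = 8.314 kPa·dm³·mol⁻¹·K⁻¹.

T_B ≈ 1374 K

For a van der Waals gas the second virial coefficient B₂ = b − a/(RT) vanishes at T_B = a/(Rb).
T_B = 425/(8.314×0.0372) = 425/0.30928 = 1374 K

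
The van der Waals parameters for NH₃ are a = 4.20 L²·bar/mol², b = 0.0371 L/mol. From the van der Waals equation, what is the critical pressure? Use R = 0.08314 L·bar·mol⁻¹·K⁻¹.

P_c ≈ 113.0 bar

For a van der Waals gas, P_c = a/(27b²).
P_c = 4.20/(27×(0.0371)²) = 4.20/0.037163 = 113.0 bar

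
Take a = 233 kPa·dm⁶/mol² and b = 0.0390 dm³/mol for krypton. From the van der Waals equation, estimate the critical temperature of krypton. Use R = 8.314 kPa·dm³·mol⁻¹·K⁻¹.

T_c ≈ 212.9 K

For a van der Waals gas, T_c = 8a/(27Rb).
T_c = 8×233/(27×8.314×0.0390) = 1864.0/8.7546 = 212.9 K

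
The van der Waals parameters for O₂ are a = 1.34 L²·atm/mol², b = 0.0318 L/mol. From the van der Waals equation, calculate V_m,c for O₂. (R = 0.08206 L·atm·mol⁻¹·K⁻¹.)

For a van der Waals gas, V_m,c = 3b.
V_m,c = 3×0.0318 = 0.09540 L/mol

V_m,c ≈ 0.09540 L/mol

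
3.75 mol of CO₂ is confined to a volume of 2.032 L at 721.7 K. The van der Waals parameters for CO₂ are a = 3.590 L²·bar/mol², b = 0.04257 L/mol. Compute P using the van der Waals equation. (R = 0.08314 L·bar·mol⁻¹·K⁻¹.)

P = nRT/(V − nb) − a n²/V²
nRT/(V − nb) = (3.75)(0.08314)(721.7)/(2.032 − 3.75×0.04257) = 225.01/1.8724 = 120.17 bar
a n²/V² = (3.590)(3.75)²/(2.032)² = 12.227 bar
P = 120.17 − 12.227 = 107.9 bar

P ≈ 107.9 bar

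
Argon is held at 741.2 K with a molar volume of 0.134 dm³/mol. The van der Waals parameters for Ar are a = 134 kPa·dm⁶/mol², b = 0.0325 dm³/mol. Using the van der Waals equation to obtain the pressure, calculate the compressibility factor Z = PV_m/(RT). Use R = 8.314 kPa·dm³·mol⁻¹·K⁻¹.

Z ≈ 1.158

P = RT/(V_m − b) − a/V_m² = (8.314)(741.2)/(0.134 − 0.0325) − 134/(0.134)²
  = 6162.3/0.10150 − 7462.7 = 60712 − 7462.7 = 53249 kPa
Z = PV_m/(RT) = (53249)(0.134)/((8.314)(741.2)) = 7135.4/6162.3 = 1.158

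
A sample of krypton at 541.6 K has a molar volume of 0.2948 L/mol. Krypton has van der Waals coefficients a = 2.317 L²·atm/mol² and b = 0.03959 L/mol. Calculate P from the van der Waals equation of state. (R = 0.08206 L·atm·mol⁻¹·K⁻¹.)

P = RT/(V_m − b) − a/V_m²
RT/(V_m − b) = (0.08206)(541.6)/(0.2948 − 0.03959) = 44.444/0.25521 = 174.15 atm
a/V_m² = 2.317/(0.2948)² = 26.661 atm
P = 174.15 − 26.661 = 147.5 atm

P ≈ 147.5 atm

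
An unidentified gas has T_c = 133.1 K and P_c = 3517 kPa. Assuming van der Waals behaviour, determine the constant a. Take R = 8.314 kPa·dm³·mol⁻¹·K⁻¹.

From T_c = 8a/(27Rb) and P_c = a/(27b²): a = 27 R² T_c²/(64 P_c).
a = 27×(8.314)²×(133.1)²/(64×3517) = 33062822/225088 = 146.9 kPa·dm⁶/mol²

a ≈ 146.9 kPa·dm⁶/mol²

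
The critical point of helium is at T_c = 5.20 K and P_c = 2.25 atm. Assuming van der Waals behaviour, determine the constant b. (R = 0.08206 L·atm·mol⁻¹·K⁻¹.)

From T_c = 8a/(27Rb) and P_c = a/(27b²): b = R T_c/(8 P_c).
b = (0.08206)(5.20)/(8×2.25) = 0.42671/18.000 = 0.02371 L/mol

b ≈ 0.02371 L/mol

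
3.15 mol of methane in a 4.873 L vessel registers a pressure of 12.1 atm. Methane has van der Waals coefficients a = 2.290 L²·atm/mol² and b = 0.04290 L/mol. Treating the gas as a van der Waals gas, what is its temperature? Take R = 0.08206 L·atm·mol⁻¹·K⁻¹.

T = (P + a n²/V²)(V − nb)/(nR)
P + a n²/V² = 12.1 + (2.290)(3.15)²/(4.873)² = 13.057 atm
V − nb = 4.873 − (3.15)(0.04290) = 4.7379 L
T = (13.057)(4.7379)/((3.15)(0.08206)) = 239.3 K

T ≈ 239.3 K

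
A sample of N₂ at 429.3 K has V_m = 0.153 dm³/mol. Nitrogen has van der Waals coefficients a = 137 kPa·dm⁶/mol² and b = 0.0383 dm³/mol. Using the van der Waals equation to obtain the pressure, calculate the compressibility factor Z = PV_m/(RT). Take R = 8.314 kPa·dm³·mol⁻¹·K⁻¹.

P = RT/(V_m − b) − a/V_m² = (8.314)(429.3)/(0.153 − 0.0383) − 137/(0.153)²
  = 3569.2/0.11470 − 5852.4 = 31118 − 5852.4 = 25266 kPa
Z = PV_m/(RT) = (25266)(0.153)/((8.314)(429.3)) = 3865.7/3569.2 = 1.083

Z ≈ 1.083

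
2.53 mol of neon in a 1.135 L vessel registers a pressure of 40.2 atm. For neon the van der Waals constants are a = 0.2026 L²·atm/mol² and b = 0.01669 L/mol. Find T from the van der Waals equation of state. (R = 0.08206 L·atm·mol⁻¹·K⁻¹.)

T = (P + a n²/V²)(V − nb)/(nR)
P + a n²/V² = 40.2 + (0.2026)(2.53)²/(1.135)² = 41.207 atm
V − nb = 1.135 − (2.53)(0.01669) = 1.0928 L
T = (41.207)(1.0928)/((2.53)(0.08206)) = 216.9 K

T ≈ 216.9 K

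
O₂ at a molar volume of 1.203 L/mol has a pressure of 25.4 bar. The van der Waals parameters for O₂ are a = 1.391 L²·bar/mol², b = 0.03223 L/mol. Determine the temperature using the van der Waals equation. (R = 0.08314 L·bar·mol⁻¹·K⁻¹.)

T = (P + a/V_m²)(V_m − b)/R
P + a/V_m² = 25.4 + 1.391/(1.203)² = 26.361 bar
V_m − b = 1.203 − 0.03223 = 1.1708 L/mol
T = (26.361)(1.1708)/0.08314 = 371.2 K

T ≈ 371.2 K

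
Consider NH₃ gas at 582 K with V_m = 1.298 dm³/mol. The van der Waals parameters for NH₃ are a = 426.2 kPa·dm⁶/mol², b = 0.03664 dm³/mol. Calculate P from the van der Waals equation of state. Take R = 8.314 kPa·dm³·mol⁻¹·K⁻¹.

P ≈ 3583 kPa

P = RT/(V_m − b) − a/V_m²
RT/(V_m − b) = (8.314)(582)/(1.298 − 0.03664) = 4838.7/1.2614 = 3836.0 kPa
a/V_m² = 426.2/(1.298)² = 252.97 kPa
P = 3836.0 − 252.97 = 3583 kPa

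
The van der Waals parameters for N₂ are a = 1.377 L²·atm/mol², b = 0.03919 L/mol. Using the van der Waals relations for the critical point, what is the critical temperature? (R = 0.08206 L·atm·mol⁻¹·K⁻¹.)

For a van der Waals gas, T_c = 8a/(27Rb).
T_c = 8×1.377/(27×0.08206×0.03919) = 11.016/0.086830 = 126.9 K

T_c ≈ 126.9 K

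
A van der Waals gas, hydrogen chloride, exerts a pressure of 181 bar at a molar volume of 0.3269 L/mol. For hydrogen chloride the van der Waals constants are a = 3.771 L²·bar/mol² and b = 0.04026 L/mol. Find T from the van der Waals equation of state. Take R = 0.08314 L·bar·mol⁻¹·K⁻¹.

T = (P + a/V_m²)(V_m − b)/R
P + a/V_m² = 181 + 3.771/(0.3269)² = 216.29 bar
V_m − b = 0.3269 − 0.04026 = 0.28664 L/mol
T = (216.29)(0.28664)/0.08314 = 745.7 K

T ≈ 745.7 K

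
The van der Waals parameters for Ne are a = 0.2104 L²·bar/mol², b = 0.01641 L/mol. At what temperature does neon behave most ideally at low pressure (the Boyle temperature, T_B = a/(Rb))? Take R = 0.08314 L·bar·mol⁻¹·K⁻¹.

For a van der Waals gas the second virial coefficient B₂ = b − a/(RT) vanishes at T_B = a/(Rb).
T_B = 0.2104/(0.08314×0.01641) = 0.2104/0.0013643 = 154.2 K

T_B ≈ 154.2 K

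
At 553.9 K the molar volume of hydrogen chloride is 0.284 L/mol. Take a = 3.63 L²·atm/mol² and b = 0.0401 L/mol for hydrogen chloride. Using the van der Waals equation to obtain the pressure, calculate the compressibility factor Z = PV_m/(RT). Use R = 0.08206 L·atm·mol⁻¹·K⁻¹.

P = RT/(V_m − b) − a/V_m² = (0.08206)(553.9)/(0.284 − 0.0401) − 3.63/(0.284)²
  = 45.453/0.24390 − 45.006 = 186.36 − 45.006 = 141.35 atm
Z = PV_m/(RT) = (141.35)(0.284)/((0.08206)(553.9)) = 40.143/45.453 = 0.8832

Z ≈ 0.8832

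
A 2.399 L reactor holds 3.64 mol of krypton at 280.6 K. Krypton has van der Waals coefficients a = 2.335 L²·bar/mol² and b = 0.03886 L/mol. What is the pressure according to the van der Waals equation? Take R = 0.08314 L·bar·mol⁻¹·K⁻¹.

P = nRT/(V − nb) − a n²/V²
nRT/(V − nb) = (3.64)(0.08314)(280.6)/(2.399 − 3.64×0.03886) = 84.918/2.2575 = 37.616 bar
a n²/V² = (2.335)(3.64)²/(2.399)² = 5.3756 bar
P = 37.616 − 5.3756 = 32.24 bar

P ≈ 32.24 bar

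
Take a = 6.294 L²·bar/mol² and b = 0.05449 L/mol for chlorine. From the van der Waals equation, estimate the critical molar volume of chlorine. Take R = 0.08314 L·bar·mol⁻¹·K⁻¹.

For a van der Waals gas, V_m,c = 3b.
V_m,c = 3×0.05449 = 0.1635 L/mol

V_m,c ≈ 0.1635 L/mol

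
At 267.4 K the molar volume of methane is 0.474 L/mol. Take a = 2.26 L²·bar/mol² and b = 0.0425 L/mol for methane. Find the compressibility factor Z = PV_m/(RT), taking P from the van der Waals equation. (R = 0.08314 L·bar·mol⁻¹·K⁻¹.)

P = RT/(V_m − b) − a/V_m² = (0.08314)(267.4)/(0.474 − 0.0425) − 2.26/(0.474)²
  = 22.232/0.43150 − 10.059 = 51.523 − 10.059 = 41.464 bar
Z = PV_m/(RT) = (41.464)(0.474)/((0.08314)(267.4)) = 19.654/22.232 = 0.8840

Z ≈ 0.8840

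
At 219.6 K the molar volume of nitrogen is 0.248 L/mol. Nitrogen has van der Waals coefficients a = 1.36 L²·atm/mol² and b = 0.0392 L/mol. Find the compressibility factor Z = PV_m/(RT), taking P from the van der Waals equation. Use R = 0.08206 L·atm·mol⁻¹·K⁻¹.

Z ≈ 0.8834

P = RT/(V_m − b) − a/V_m² = (0.08206)(219.6)/(0.248 − 0.0392) − 1.36/(0.248)²
  = 18.020/0.20880 − 22.112 = 86.303 − 22.112 = 64.191 atm
Z = PV_m/(RT) = (64.191)(0.248)/((0.08206)(219.6)) = 15.919/18.020 = 0.8834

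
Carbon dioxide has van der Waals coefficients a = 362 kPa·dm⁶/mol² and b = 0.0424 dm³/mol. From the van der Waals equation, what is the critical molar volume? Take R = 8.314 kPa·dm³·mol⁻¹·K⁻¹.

For a van der Waals gas, V_m,c = 3b.
V_m,c = 3×0.0424 = 0.1272 dm³/mol

V_m,c ≈ 0.1272 dm³/mol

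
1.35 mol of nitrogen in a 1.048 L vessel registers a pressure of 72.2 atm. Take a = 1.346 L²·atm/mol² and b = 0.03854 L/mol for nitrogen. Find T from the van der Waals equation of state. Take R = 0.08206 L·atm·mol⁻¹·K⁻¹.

T ≈ 669.2 K

T = (P + a n²/V²)(V − nb)/(nR)
P + a n²/V² = 72.2 + (1.346)(1.35)²/(1.048)² = 74.434 atm
V − nb = 1.048 − (1.35)(0.03854) = 0.99597 L
T = (74.434)(0.99597)/((1.35)(0.08206)) = 669.2 K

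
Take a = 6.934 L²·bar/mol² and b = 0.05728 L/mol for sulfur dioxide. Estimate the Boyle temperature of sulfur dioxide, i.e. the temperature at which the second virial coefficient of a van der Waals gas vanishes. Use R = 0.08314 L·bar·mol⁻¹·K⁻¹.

T_B ≈ 1456 K

For a van der Waals gas the second virial coefficient B₂ = b − a/(RT) vanishes at T_B = a/(Rb).
T_B = 6.934/(0.08314×0.05728) = 6.934/0.0047623 = 1456 K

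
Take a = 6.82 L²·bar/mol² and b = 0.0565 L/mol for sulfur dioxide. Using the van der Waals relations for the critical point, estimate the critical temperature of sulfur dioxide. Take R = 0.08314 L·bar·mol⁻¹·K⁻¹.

T_c ≈ 430.2 K

For a van der Waals gas, T_c = 8a/(27Rb).
T_c = 8×6.82/(27×0.08314×0.0565) = 54.560/0.12683 = 430.2 K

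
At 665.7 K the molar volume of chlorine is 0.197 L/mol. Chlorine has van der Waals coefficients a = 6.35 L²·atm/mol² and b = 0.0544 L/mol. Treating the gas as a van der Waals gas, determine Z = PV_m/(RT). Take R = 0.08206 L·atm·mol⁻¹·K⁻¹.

P = RT/(V_m − b) − a/V_m² = (0.08206)(665.7)/(0.197 − 0.0544) − 6.35/(0.197)²
  = 54.627/0.14260 − 163.62 = 383.08 − 163.62 = 219.46 atm
Z = PV_m/(RT) = (219.46)(0.197)/((0.08206)(665.7)) = 43.234/54.627 = 0.7914

Z ≈ 0.7914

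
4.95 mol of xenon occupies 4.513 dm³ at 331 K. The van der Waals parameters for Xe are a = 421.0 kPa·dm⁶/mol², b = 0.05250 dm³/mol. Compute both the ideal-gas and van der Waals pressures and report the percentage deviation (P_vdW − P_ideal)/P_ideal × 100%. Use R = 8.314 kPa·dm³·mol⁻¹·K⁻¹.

Ideal: P_ideal = nRT/V = (4.95)(8.314)(331)/4.513 = 3018.41 kPa
vdW: P = nRT/(V − nb) − a n²/V² = 13622.1/4.25313 − 10315.6/20.3672 = 3202.84 − 506.481 = 2696.36 kPa
% deviation = (2696.36 − 3018.41)/3018.41 × 100% = -10.67%

-10.67 %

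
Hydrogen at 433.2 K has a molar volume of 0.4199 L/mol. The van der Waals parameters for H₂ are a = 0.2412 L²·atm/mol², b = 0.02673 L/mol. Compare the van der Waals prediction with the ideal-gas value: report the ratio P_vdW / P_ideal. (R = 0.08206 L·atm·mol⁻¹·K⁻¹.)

P_vdW / P_ideal ≈ 1.052

Ideal: P_ideal = RT/V_m = (0.08206)(433.2)/0.4199 = 84.6592 atm
vdW: P = RT/(V_m − b) − a/V_m² = 35.5484/0.393170 − 0.2412/0.176316 = 90.4148 − 1.36800 = 89.0468 atm
Ratio = 89.0468/84.6592 = 1.052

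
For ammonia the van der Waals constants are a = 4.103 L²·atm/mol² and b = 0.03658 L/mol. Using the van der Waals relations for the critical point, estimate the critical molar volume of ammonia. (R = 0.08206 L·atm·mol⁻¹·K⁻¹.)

For a van der Waals gas, V_m,c = 3b.
V_m,c = 3×0.03658 = 0.1097 L/mol

V_m,c ≈ 0.1097 L/mol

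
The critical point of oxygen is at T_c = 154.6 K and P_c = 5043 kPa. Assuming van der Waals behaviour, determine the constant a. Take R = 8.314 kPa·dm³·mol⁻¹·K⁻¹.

From T_c = 8a/(27Rb) and P_c = a/(27b²): a = 27 R² T_c²/(64 P_c).
a = 27×(8.314)²×(154.6)²/(64×5043) = 44606976/322752 = 138.2 kPa·dm⁶/mol²

a ≈ 138.2 kPa·dm⁶/mol²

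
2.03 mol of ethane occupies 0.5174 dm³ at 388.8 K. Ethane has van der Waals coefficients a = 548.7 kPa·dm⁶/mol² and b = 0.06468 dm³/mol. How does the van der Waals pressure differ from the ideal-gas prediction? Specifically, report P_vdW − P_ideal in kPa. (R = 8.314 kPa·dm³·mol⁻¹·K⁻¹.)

Ideal: P_ideal = nRT/V = (2.03)(8.314)(388.8)/0.5174 = 12682.5 kPa
vdW: P = nRT/(V − nb) − a n²/V² = 6561.94/0.386100 − 2261.14/0.267703 = 16995.4 − 8446.45 = 8549.0 kPa
ΔP = 8549.0 − 12682.5 = -4134 kPa

ΔP ≈ -4134 kPa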